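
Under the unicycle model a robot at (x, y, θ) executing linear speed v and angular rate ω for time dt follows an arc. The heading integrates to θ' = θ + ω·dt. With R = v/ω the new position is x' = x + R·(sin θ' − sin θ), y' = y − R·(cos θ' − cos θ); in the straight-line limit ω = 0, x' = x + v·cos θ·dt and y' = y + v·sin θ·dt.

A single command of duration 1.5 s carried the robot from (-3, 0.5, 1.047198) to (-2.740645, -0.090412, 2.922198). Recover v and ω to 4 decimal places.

v = -0.5000, ω = 1.2500

Δθ = 2.922198 − 1.047198 = 1.875000
ω = Δθ/dt = 1.875000/1.5 = 1.2500
R = −Δy/(cos θ' − cos θ) = -0.4000
v = R·ω = -0.4000·1.2500 = -0.5000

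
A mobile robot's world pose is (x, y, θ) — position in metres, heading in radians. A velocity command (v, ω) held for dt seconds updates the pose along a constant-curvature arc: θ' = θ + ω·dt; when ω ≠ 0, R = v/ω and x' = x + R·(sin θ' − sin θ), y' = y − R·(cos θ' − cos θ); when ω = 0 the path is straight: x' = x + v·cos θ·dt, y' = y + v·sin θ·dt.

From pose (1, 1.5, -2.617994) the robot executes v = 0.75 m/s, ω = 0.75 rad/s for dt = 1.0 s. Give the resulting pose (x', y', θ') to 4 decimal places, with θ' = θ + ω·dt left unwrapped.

(0.5438, 0.9268, -1.8680)

θ' = -2.6180 + 0.75·1.0 = -1.8680
R = v/ω = 0.75/0.75 = 1.0000
x' = 1 + 1.0000·(sin -1.8680 − sin -2.6180) = 0.5438
y' = 1.5 − 1.0000·(cos -1.8680 − cos -2.6180) = 0.9268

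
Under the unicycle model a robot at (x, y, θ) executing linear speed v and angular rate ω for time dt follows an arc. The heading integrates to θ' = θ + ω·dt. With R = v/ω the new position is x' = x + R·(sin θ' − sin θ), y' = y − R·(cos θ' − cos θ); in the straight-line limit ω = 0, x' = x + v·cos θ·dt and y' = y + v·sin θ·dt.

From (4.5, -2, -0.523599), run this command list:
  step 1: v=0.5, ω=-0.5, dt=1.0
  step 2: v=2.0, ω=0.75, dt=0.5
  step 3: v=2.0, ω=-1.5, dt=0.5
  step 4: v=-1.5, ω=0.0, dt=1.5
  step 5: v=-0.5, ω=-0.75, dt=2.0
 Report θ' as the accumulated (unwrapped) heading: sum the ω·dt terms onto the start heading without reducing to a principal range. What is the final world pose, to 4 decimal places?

step 1: θ'=-1.0236 (R=-1.0000) → pose (4.8540, -2.3457, -1.0236)
step 2: θ'=-0.6486 (R=2.6667) → pose (5.5204, -3.0834, -0.6486)
step 3: θ'=-1.3986 (R=-1.3333) → pose (6.0286, -3.9175, -1.3986)
step 4: θ'=-1.3986 (straight) → pose (5.6431, -1.7008, -1.3986)
step 5: θ'=-2.8986 (R=0.6667) → pose (6.1395, -0.9395, -2.8986)

(6.1395, -0.9395, -2.8986)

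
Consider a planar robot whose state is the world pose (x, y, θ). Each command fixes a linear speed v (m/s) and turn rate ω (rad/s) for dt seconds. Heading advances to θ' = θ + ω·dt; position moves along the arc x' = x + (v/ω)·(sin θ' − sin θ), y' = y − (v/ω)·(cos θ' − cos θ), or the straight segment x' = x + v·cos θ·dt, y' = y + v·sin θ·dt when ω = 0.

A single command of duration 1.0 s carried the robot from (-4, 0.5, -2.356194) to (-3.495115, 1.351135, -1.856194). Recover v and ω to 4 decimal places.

v = -1.0000, ω = 0.5000

Δθ = -1.856194 − -2.356194 = 0.500000
ω = Δθ/dt = 0.500000/1.0 = 0.5000
R = −Δy/(cos θ' − cos θ) = -2.0000
v = R·ω = -2.0000·0.5000 = -1.0000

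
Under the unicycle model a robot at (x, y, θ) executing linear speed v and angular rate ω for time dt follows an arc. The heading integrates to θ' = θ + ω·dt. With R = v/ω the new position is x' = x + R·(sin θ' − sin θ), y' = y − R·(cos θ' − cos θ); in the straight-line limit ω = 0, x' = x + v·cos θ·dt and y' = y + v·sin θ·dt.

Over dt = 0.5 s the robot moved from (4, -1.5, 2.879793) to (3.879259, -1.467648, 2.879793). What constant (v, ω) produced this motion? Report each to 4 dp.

v = 0.2500, ω = 0.0000

Δθ = 2.879793 − 2.879793 = 0.000000
ω = Δθ/dt = 0.000000/0.5 = 0.0000
ω = 0 → v = (Δx·cos θ + Δy·sin θ)/dt = 0.2500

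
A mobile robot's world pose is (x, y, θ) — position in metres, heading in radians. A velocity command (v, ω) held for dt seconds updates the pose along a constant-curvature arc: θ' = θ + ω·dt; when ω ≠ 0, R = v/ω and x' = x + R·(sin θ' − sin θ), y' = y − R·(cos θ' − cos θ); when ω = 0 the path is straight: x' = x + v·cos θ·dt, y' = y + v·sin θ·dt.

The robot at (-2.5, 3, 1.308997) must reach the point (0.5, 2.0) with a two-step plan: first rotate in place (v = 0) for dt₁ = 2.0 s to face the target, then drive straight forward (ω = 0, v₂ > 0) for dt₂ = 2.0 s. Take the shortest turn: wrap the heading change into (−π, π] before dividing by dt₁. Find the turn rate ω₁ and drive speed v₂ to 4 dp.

ω₁ = -0.8154, v₂ = 1.5811

heading to target = atan2(2−3, 0.5−-2.5) = -0.3218
Δθ = wrap(-0.3218 − 1.3090) = -1.6307; ω₁ = Δθ/dt₁ = -0.8154
distance = √((0.5−-2.5)² + (2−3)²) = 3.1623; v₂ = distance/dt₂ = 1.5811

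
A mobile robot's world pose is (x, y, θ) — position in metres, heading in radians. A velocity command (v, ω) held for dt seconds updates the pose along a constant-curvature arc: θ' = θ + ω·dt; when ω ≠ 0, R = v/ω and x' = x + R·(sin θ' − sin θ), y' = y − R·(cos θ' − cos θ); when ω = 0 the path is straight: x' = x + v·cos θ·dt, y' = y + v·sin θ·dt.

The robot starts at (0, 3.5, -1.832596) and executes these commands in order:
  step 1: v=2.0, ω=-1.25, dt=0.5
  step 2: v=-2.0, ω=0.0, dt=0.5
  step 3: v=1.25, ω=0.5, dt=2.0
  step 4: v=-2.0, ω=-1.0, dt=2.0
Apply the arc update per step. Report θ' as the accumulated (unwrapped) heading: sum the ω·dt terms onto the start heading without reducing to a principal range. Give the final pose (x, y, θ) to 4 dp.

step 1: θ'=-2.4576 (R=-1.6000) → pose (-0.5344, 2.6740, -2.4576)
step 2: θ'=-2.4576 (straight) → pose (0.2406, 3.3059, -2.4576)
step 3: θ'=-1.4576 (R=2.5000) → pose (-0.6637, 1.0859, -1.4576)
step 4: θ'=-3.4576 (R=2.0000) → pose (1.9451, 3.2128, -3.4576)

(1.9451, 3.2128, -3.4576)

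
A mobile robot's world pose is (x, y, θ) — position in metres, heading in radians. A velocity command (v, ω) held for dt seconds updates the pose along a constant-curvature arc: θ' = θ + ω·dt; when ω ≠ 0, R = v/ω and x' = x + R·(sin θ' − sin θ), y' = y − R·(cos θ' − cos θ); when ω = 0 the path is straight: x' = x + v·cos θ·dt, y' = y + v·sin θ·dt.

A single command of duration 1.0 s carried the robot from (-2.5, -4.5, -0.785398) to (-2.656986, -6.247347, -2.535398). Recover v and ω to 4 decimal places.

Δθ = -2.535398 − -0.785398 = -1.750000
ω = Δθ/dt = -1.750000/1.0 = -1.7500
R = −Δy/(cos θ' − cos θ) = -1.1429
v = R·ω = -1.1429·-1.7500 = 2.0000

v = 2.0000, ω = -1.7500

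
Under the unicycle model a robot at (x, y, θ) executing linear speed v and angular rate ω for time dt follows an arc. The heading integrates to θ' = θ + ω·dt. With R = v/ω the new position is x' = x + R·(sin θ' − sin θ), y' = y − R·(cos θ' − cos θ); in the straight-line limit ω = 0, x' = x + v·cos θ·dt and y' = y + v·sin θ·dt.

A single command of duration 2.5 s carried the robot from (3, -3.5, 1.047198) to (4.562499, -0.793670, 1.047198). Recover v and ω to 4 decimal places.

Δθ = 1.047198 − 1.047198 = 0.000000
ω = Δθ/dt = 0.000000/2.5 = 0.0000
ω = 0 → v = (Δx·cos θ + Δy·sin θ)/dt = 1.2500

v = 1.2500, ω = 0.0000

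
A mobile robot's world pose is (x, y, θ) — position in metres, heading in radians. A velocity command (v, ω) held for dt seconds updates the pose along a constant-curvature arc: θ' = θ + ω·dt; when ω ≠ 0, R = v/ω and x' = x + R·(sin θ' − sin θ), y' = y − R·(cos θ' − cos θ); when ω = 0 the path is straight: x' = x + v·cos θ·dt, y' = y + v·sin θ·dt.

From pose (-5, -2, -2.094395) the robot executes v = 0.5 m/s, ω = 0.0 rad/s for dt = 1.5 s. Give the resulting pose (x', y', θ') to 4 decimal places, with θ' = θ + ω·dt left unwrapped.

(-5.3750, -2.6495, -2.0944)

θ' = -2.0944 + 0.0·1.5 = -2.0944
ω = 0 → straight: x' = -5 + 0.5·cos(-2.0944)·1.5 = -5.3750
y' = -2 + 0.5·sin(-2.0944)·1.5 = -2.6495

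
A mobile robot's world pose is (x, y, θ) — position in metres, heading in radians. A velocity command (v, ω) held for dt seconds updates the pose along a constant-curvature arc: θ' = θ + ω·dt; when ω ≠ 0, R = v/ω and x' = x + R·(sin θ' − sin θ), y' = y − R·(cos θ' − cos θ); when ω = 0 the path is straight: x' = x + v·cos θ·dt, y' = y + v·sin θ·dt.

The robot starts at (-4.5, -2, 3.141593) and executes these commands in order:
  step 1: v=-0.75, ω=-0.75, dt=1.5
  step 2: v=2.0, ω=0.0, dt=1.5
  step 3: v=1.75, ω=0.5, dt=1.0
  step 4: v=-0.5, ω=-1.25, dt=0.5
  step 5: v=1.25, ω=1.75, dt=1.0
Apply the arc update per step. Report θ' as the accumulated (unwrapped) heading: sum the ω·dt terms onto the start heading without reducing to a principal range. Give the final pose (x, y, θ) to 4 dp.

(-6.8761, 1.6706, 3.6416)

step 1: θ'=2.0166 (R=1.0000) → pose (-3.5977, -2.5688, 2.0166)
step 2: θ'=2.0166 (straight) → pose (-4.8913, 0.1380, 2.0166)
step 3: θ'=2.5166 (R=3.5000) → pose (-6.0014, 1.4672, 2.5166)
step 4: θ'=1.8916 (R=0.4000) → pose (-5.8558, 1.2690, 1.8916)
step 5: θ'=3.6416 (R=0.7143) → pose (-6.8761, 1.6706, 3.6416)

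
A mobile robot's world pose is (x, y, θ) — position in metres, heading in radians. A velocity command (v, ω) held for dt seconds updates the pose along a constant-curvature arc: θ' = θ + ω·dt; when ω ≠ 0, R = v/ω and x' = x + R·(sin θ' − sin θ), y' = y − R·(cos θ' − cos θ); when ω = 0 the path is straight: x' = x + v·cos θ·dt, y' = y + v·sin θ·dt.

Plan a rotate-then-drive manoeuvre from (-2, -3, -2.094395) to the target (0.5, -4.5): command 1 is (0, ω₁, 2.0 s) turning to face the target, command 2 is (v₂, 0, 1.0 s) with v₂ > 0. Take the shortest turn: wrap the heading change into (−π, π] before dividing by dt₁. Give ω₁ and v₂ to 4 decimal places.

heading to target = atan2(-4.5−-3, 0.5−-2) = -0.5404
Δθ = wrap(-0.5404 − -2.0944) = 1.5540; ω₁ = Δθ/dt₁ = 0.7770
distance = √((0.5−-2)² + (-4.5−-3)²) = 2.9155; v₂ = distance/dt₂ = 2.9155

ω₁ = 0.7770, v₂ = 2.9155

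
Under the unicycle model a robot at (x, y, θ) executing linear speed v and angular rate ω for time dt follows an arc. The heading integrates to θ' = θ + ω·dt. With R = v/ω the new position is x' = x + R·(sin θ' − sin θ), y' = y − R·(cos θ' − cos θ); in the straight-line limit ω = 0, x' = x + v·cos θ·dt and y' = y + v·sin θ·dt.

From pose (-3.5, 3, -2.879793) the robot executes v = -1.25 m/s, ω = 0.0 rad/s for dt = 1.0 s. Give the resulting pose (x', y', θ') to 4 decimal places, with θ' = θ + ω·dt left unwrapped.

θ' = -2.8798 + 0.0·1.0 = -2.8798
ω = 0 → straight: x' = -3.5 + -1.25·cos(-2.8798)·1.0 = -2.2926
y' = 3 + -1.25·sin(-2.8798)·1.0 = 3.3235

(-2.2926, 3.3235, -2.8798)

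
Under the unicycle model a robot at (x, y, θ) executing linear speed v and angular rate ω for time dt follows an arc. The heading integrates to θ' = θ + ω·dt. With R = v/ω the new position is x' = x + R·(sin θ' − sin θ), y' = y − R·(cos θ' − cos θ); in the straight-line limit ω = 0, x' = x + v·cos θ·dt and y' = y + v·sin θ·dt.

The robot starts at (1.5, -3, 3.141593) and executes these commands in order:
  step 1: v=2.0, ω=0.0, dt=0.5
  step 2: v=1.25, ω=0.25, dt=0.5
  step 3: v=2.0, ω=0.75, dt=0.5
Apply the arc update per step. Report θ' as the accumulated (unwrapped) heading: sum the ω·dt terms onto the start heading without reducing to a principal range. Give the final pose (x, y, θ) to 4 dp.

step 1: θ'=3.1416 (straight) → pose (0.5000, -3.0000, 3.1416)
step 2: θ'=3.2666 (R=5.0000) → pose (-0.1234, -3.0390, 3.2666)
step 3: θ'=3.6416 (R=2.6667) → pose (-1.0694, -3.3447, 3.6416)

(-1.0694, -3.3447, 3.6416)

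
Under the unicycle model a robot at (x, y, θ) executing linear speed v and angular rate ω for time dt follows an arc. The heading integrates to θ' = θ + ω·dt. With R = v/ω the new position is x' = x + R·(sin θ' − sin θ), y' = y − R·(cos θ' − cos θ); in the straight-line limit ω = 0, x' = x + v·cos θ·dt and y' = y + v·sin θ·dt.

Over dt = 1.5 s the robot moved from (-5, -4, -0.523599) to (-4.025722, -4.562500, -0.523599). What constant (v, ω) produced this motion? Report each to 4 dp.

v = 0.7500, ω = 0.0000

Δθ = -0.523599 − -0.523599 = 0.000000
ω = Δθ/dt = 0.000000/1.5 = 0.0000
ω = 0 → v = (Δx·cos θ + Δy·sin θ)/dt = 0.7500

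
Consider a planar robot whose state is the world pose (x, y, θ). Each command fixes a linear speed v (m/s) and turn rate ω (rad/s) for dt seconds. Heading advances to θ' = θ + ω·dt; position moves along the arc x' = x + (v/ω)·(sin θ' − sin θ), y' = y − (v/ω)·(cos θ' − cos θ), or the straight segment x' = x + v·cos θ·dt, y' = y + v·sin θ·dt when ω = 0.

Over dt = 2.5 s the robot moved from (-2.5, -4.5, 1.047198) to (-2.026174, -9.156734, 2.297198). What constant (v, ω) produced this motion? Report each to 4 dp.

Δθ = 2.297198 − 1.047198 = 1.250000
ω = Δθ/dt = 1.250000/2.5 = 0.5000
R = −Δy/(cos θ' − cos θ) = -4.0000
v = R·ω = -4.0000·0.5000 = -2.0000

v = -2.0000, ω = 0.5000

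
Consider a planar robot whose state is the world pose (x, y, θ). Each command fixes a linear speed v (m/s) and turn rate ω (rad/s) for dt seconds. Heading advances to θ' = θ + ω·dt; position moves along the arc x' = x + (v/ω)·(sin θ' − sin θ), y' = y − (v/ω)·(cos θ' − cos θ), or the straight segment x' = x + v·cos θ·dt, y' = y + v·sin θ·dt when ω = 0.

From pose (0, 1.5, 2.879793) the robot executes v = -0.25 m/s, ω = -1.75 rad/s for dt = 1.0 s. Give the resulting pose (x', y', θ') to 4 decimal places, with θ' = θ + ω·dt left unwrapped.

θ' = 2.8798 + -1.75·1.0 = 1.1298
R = v/ω = -0.25/-1.75 = 0.1429
x' = 0 + 0.1429·(sin 1.1298 − sin 2.8798) = 0.0922
y' = 1.5 − 0.1429·(cos 1.1298 − cos 2.8798) = 1.3010

(0.0922, 1.3010, 1.1298)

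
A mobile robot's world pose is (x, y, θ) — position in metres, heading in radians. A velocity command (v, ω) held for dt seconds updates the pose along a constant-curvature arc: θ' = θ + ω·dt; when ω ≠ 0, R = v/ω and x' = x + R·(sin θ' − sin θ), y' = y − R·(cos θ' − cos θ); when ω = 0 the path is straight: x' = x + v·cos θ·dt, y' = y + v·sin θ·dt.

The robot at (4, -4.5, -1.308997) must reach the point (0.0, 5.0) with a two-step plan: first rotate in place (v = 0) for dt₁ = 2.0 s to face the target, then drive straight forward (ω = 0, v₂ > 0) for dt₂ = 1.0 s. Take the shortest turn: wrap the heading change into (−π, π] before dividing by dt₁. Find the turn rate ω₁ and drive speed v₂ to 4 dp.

ω₁ = -1.5024, v₂ = 10.3078

heading to target = atan2(5−-4.5, 0−4) = 1.9693
Δθ = wrap(1.9693 − -1.3090) = -3.0049; ω₁ = Δθ/dt₁ = -1.5024
distance = √((0−4)² + (5−-4.5)²) = 10.3078; v₂ = distance/dt₂ = 10.3078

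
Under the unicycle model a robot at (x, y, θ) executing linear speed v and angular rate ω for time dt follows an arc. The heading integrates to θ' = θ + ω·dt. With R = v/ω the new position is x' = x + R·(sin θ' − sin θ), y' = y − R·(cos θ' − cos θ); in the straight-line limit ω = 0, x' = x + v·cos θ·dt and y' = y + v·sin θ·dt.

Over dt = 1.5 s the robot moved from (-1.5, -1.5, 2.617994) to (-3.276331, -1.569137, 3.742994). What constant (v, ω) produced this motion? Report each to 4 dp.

Δθ = 3.742994 − 2.617994 = 1.125000
ω = Δθ/dt = 1.125000/1.5 = 0.7500
R = Δx/(sin θ' − sin θ) = 1.6667
v = R·ω = 1.6667·0.7500 = 1.2500

v = 1.2500, ω = 0.7500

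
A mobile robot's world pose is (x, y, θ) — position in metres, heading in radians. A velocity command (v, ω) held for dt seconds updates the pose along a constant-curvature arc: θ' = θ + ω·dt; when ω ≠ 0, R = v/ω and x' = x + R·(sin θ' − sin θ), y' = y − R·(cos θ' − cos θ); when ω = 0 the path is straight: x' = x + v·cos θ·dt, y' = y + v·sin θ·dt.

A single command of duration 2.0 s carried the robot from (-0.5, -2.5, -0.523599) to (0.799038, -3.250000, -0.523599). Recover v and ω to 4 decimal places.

Δθ = -0.523599 − -0.523599 = 0.000000
ω = Δθ/dt = 0.000000/2.0 = 0.0000
ω = 0 → v = (Δx·cos θ + Δy·sin θ)/dt = 0.7500

v = 0.7500, ω = 0.0000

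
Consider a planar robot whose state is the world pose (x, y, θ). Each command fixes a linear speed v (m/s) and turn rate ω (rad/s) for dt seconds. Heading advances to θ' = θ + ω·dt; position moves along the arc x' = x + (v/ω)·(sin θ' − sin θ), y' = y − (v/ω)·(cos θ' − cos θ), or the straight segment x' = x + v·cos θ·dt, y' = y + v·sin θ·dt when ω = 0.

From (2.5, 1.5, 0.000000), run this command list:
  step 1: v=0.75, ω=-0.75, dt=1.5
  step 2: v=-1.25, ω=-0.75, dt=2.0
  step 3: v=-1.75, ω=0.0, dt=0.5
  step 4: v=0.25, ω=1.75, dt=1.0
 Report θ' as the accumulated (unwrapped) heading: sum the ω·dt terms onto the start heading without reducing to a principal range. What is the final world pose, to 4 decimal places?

step 1: θ'=-1.1250 (R=-1.0000) → pose (3.4023, 0.9312, -1.1250)
step 2: θ'=-2.6250 (R=1.6667) → pose (4.0828, 3.0990, -2.6250)
step 3: θ'=-2.6250 (straight) → pose (4.8437, 3.5312, -2.6250)
step 4: θ'=-0.8750 (R=0.1429) → pose (4.8046, 3.3154, -0.8750)

(4.8046, 3.3154, -0.8750)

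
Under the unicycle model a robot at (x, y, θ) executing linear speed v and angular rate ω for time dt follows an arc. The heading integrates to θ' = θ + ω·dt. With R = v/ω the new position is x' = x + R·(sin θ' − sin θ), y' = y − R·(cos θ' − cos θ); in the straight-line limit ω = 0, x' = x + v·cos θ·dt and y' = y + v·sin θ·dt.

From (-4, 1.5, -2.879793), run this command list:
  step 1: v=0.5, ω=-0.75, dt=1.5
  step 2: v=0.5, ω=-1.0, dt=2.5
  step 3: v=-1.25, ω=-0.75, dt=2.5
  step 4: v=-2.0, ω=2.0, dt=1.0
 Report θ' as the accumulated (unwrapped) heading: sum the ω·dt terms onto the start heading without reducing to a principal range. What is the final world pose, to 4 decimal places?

step 1: θ'=-4.0048 (R=-0.6667) → pose (-4.6792, 1.7106, -4.0048)
step 2: θ'=-6.5048 (R=-0.5000) → pose (-4.1893, 2.5234, -6.5048)
step 3: θ'=-8.3798 (R=1.6667) → pose (-5.2645, 4.9858, -8.3798)
step 4: θ'=-6.3798 (R=-1.0000) → pose (-6.0330, 6.4831, -6.3798)

(-6.0330, 6.4831, -6.3798)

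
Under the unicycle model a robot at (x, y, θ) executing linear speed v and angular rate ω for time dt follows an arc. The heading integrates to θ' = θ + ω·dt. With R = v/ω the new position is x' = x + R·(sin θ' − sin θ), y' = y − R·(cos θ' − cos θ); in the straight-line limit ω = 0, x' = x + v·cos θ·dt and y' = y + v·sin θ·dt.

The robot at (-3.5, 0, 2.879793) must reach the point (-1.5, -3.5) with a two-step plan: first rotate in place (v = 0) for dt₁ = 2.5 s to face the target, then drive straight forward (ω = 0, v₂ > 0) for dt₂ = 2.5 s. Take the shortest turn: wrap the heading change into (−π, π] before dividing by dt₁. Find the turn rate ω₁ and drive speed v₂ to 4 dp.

ω₁ = 0.9407, v₂ = 1.6125

heading to target = atan2(-3.5−0, -1.5−-3.5) = -1.0517
Δθ = wrap(-1.0517 − 2.8798) = 2.3517; ω₁ = Δθ/dt₁ = 0.9407
distance = √((-1.5−-3.5)² + (-3.5−0)²) = 4.0311; v₂ = distance/dt₂ = 1.6125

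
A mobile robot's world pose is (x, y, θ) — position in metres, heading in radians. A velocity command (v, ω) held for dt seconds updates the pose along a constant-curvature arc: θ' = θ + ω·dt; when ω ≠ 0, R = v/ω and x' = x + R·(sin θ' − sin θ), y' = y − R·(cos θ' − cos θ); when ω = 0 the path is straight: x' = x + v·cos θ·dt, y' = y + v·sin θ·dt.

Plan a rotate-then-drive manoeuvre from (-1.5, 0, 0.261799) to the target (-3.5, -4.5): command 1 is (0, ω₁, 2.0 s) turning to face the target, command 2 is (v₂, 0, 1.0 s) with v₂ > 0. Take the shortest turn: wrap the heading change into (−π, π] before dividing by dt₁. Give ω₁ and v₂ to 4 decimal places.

ω₁ = -1.1254, v₂ = 4.9244

heading to target = atan2(-4.5−0, -3.5−-1.5) = -1.9890
Δθ = wrap(-1.9890 − 0.2618) = -2.2508; ω₁ = Δθ/dt₁ = -1.1254
distance = √((-3.5−-1.5)² + (-4.5−0)²) = 4.9244; v₂ = distance/dt₂ = 4.9244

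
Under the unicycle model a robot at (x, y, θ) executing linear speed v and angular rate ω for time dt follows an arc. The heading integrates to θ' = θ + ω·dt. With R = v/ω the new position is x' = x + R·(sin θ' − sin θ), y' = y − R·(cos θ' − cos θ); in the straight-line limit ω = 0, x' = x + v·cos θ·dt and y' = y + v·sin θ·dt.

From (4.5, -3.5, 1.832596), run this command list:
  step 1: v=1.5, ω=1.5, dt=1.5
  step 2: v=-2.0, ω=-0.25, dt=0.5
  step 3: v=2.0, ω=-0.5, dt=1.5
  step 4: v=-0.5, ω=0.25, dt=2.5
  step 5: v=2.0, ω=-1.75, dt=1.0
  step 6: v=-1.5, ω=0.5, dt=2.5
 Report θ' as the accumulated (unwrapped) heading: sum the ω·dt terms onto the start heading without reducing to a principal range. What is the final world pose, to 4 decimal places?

step 1: θ'=4.0826 (R=1.0000) → pose (2.7259, -3.1698, 4.0826)
step 2: θ'=3.9576 (R=8.0000) → pose (3.3638, -2.4006, 3.9576)
step 3: θ'=3.2076 (R=-4.0000) → pose (0.7140, -3.6513, 3.2076)
step 4: θ'=3.8326 (R=-2.0000) → pose (1.8567, -3.1969, 3.8326)
step 5: θ'=2.0826 (R=-1.1429) → pose (0.1319, -2.8759, 2.0826)
step 6: θ'=3.3326 (R=-3.0000) → pose (3.3170, -4.3521, 3.3326)

(3.3170, -4.3521, 3.3326)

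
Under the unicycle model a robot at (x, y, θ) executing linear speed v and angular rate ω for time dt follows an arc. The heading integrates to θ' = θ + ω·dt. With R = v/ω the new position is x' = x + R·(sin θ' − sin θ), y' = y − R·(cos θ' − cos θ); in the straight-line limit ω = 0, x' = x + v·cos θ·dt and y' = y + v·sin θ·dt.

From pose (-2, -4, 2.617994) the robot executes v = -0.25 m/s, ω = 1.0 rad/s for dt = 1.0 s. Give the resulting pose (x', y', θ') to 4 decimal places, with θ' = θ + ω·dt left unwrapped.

(-1.7604, -4.0057, 3.6180)

θ' = 2.6180 + 1.0·1.0 = 3.6180
R = v/ω = -0.25/1.0 = -0.2500
x' = -2 + -0.2500·(sin 3.6180 − sin 2.6180) = -1.7604
y' = -4 − -0.2500·(cos 3.6180 − cos 2.6180) = -4.0057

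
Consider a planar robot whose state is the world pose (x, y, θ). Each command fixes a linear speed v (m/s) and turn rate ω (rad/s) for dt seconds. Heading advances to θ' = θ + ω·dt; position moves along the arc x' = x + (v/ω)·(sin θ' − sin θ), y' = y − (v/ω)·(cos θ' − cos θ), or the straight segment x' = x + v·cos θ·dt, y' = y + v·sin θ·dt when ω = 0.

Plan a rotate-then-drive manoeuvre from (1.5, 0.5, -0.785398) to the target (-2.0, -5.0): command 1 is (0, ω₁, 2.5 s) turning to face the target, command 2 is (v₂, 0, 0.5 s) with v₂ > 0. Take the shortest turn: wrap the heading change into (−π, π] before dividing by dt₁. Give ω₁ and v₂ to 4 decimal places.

ω₁ = -0.5409, v₂ = 13.0384

heading to target = atan2(-5−0.5, -2−1.5) = -2.1375
Δθ = wrap(-2.1375 − -0.7854) = -1.3521; ω₁ = Δθ/dt₁ = -0.5409
distance = √((-2−1.5)² + (-5−0.5)²) = 6.5192; v₂ = distance/dt₂ = 13.0384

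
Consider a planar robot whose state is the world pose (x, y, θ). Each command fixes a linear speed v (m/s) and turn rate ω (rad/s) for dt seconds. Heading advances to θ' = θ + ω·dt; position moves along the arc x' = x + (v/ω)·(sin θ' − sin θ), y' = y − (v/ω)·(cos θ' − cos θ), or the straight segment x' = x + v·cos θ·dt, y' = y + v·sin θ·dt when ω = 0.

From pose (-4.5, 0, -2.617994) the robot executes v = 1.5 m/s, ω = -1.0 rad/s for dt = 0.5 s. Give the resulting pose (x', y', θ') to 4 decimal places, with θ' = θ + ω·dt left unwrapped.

(-5.2146, -0.2005, -3.1180)

θ' = -2.6180 + -1.0·0.5 = -3.1180
R = v/ω = 1.5/-1.0 = -1.5000
x' = -4.5 + -1.5000·(sin -3.1180 − sin -2.6180) = -5.2146
y' = 0 − -1.5000·(cos -3.1180 − cos -2.6180) = -0.2005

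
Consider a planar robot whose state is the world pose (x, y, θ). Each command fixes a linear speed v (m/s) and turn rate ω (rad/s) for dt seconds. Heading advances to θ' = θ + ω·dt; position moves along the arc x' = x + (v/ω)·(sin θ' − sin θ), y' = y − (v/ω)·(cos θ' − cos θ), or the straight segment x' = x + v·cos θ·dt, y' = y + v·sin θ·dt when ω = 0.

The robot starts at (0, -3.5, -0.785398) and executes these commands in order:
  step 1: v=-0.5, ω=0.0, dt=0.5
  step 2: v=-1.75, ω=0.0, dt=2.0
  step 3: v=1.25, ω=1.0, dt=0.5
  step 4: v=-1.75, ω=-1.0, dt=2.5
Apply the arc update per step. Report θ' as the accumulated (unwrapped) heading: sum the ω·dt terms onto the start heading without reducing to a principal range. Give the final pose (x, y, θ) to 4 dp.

(-2.2372, 2.1555, -2.7854)

step 1: θ'=-0.7854 (straight) → pose (-0.1768, -3.3232, -0.7854)
step 2: θ'=-0.7854 (straight) → pose (-2.6517, -0.8484, -0.7854)
step 3: θ'=-0.2854 (R=1.2500) → pose (-2.1197, -1.1639, -0.2854)
step 4: θ'=-2.7854 (R=1.7500) → pose (-2.2372, 2.1555, -2.7854)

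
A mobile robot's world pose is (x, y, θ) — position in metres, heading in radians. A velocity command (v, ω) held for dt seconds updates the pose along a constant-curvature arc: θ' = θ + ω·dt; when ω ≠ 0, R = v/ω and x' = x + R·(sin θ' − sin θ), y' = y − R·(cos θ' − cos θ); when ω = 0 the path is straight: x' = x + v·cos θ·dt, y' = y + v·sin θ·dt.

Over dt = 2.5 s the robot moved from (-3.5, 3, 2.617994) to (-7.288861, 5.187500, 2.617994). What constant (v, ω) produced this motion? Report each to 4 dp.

Δθ = 2.617994 − 2.617994 = 0.000000
ω = Δθ/dt = 0.000000/2.5 = 0.0000
ω = 0 → v = (Δx·cos θ + Δy·sin θ)/dt = 1.7500

v = 1.7500, ω = 0.0000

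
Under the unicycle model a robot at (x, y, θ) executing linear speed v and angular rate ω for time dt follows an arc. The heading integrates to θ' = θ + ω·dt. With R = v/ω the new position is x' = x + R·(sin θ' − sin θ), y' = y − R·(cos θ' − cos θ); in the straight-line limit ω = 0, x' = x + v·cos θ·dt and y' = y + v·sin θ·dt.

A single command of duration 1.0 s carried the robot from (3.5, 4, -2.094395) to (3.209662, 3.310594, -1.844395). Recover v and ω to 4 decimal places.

v = 0.7500, ω = 0.2500

Δθ = -1.844395 − -2.094395 = 0.250000
ω = Δθ/dt = 0.250000/1.0 = 0.2500
R = −Δy/(cos θ' − cos θ) = 3.0000
v = R·ω = 3.0000·0.2500 = 0.7500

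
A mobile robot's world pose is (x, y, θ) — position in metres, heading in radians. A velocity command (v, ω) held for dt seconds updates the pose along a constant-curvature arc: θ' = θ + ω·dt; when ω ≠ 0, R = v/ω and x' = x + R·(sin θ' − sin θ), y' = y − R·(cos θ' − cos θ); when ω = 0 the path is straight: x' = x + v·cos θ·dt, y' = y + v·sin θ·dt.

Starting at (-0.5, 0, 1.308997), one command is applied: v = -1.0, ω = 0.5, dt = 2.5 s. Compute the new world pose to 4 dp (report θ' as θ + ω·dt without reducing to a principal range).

θ' = 1.3090 + 0.5·2.5 = 2.5590
R = v/ω = -1.0/0.5 = -2.0000
x' = -0.5 + -2.0000·(sin 2.5590 − sin 1.3090) = 0.3315
y' = 0 − -2.0000·(cos 2.5590 − cos 1.3090) = -2.1877

(0.3315, -2.1877, 2.5590)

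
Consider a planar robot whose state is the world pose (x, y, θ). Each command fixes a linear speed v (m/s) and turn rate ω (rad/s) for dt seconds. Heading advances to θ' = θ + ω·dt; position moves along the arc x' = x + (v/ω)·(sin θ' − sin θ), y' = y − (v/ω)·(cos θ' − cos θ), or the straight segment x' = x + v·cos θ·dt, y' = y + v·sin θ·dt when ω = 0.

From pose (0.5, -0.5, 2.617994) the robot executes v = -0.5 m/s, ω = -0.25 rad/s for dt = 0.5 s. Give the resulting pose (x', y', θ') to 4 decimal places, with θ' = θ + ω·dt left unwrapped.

(0.7081, -0.6382, 2.4930)

θ' = 2.6180 + -0.25·0.5 = 2.4930
R = v/ω = -0.5/-0.25 = 2.0000
x' = 0.5 + 2.0000·(sin 2.4930 − sin 2.6180) = 0.7081
y' = -0.5 − 2.0000·(cos 2.4930 − cos 2.6180) = -0.6382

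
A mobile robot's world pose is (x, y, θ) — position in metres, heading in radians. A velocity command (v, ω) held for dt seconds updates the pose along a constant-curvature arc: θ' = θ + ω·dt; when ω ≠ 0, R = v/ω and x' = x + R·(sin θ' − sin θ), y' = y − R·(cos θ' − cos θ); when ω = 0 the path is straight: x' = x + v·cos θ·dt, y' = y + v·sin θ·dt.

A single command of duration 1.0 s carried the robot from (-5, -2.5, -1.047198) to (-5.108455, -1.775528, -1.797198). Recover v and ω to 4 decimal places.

Δθ = -1.797198 − -1.047198 = -0.750000
ω = Δθ/dt = -0.750000/1.0 = -0.7500
R = −Δy/(cos θ' − cos θ) = 1.0000
v = R·ω = 1.0000·-0.7500 = -0.7500

v = -0.7500, ω = -0.7500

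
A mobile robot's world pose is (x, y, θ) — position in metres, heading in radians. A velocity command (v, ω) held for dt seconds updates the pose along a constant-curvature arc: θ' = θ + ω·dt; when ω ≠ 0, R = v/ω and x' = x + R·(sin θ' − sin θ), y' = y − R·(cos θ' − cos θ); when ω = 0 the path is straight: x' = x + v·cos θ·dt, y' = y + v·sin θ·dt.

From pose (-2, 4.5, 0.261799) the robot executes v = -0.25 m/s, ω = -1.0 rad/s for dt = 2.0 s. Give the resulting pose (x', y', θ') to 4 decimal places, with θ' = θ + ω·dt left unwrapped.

(-2.3112, 4.7831, -1.7382)

θ' = 0.2618 + -1.0·2.0 = -1.7382
R = v/ω = -0.25/-1.0 = 0.2500
x' = -2 + 0.2500·(sin -1.7382 − sin 0.2618) = -2.3112
y' = 4.5 − 0.2500·(cos -1.7382 − cos 0.2618) = 4.7831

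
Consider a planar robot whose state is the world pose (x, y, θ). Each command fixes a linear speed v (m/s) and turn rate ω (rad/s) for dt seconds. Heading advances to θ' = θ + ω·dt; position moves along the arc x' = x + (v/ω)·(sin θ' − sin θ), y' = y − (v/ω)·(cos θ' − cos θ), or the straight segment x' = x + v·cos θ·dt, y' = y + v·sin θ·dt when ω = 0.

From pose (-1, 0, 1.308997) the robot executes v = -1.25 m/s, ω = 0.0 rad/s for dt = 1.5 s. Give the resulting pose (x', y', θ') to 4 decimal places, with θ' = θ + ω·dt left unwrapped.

θ' = 1.3090 + 0.0·1.5 = 1.3090
ω = 0 → straight: x' = -1 + -1.25·cos(1.3090)·1.5 = -1.4853
y' = 0 + -1.25·sin(1.3090)·1.5 = -1.8111

(-1.4853, -1.8111, 1.3090)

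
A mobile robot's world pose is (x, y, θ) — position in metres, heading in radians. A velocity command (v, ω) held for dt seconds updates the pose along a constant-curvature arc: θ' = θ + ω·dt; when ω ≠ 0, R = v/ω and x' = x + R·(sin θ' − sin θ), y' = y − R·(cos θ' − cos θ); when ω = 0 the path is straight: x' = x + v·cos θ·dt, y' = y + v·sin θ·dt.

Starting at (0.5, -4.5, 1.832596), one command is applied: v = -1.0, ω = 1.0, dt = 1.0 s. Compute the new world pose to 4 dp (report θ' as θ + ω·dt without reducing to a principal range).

θ' = 1.8326 + 1.0·1.0 = 2.8326
R = v/ω = -1.0/1.0 = -1.0000
x' = 0.5 + -1.0000·(sin 2.8326 − sin 1.8326) = 1.1618
y' = -4.5 − -1.0000·(cos 2.8326 − cos 1.8326) = -5.1938

(1.1618, -5.1938, 2.8326)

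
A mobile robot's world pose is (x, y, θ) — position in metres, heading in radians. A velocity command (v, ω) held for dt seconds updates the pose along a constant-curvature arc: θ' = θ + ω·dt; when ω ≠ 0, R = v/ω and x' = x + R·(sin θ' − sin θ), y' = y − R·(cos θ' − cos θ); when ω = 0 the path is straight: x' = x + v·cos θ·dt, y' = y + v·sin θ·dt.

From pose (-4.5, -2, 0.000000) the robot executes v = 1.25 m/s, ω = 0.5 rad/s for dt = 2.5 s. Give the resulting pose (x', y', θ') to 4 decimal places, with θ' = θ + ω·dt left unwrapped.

(-2.1275, -0.2883, 1.2500)

θ' = 0.0000 + 0.5·2.5 = 1.2500
R = v/ω = 1.25/0.5 = 2.5000
x' = -4.5 + 2.5000·(sin 1.2500 − sin 0.0000) = -2.1275
y' = -2 − 2.5000·(cos 1.2500 − cos 0.0000) = -0.2883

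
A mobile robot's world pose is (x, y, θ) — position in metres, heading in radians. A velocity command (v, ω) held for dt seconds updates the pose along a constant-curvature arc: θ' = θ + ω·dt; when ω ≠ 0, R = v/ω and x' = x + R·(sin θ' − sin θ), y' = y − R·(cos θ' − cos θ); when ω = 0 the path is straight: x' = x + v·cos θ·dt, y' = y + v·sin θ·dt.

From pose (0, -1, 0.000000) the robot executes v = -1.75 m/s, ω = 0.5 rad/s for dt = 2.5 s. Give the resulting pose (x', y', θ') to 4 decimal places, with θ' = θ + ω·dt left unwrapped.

θ' = 0.0000 + 0.5·2.5 = 1.2500
R = v/ω = -1.75/0.5 = -3.5000
x' = 0 + -3.5000·(sin 1.2500 − sin 0.0000) = -3.3214
y' = -1 − -3.5000·(cos 1.2500 − cos 0.0000) = -3.3964

(-3.3214, -3.3964, 1.2500)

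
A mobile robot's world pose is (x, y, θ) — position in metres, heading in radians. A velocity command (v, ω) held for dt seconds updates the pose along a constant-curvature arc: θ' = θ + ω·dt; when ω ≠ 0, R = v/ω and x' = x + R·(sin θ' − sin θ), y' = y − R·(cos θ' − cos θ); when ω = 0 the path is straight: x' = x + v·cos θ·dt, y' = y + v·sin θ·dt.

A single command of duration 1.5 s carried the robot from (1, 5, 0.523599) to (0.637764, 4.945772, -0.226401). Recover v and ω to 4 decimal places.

Δθ = -0.226401 − 0.523599 = -0.750000
ω = Δθ/dt = -0.750000/1.5 = -0.5000
R = Δx/(sin θ' − sin θ) = 0.5000
v = R·ω = 0.5000·-0.5000 = -0.2500

v = -0.2500, ω = -0.5000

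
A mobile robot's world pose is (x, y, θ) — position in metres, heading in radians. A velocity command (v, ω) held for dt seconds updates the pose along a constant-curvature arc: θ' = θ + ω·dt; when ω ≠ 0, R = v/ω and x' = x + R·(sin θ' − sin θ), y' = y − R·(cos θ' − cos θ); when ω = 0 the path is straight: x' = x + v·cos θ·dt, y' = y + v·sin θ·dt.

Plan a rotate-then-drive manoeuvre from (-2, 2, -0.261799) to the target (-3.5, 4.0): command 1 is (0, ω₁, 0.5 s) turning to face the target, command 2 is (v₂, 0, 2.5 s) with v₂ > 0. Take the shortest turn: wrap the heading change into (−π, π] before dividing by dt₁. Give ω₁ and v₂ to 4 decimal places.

ω₁ = 4.9522, v₂ = 1.0000

heading to target = atan2(4−2, -3.5−-2) = 2.2143
Δθ = wrap(2.2143 − -0.2618) = 2.4761; ω₁ = Δθ/dt₁ = 4.9522
distance = √((-3.5−-2)² + (4−2)²) = 2.5000; v₂ = distance/dt₂ = 1.0000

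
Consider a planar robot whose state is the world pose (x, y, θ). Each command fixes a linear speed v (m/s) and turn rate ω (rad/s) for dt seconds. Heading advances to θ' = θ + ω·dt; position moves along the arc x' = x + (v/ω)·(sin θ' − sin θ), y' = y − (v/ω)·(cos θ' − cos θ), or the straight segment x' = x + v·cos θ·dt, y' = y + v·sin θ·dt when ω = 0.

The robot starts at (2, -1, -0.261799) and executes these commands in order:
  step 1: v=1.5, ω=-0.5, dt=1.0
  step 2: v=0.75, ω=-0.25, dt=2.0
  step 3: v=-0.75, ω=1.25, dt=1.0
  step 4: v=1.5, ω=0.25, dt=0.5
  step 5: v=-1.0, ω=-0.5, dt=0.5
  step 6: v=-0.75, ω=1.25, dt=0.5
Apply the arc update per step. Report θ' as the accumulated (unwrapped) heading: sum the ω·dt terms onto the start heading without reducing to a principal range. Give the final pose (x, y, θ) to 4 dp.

(3.4036, -2.5886, 0.4882)

step 1: θ'=-0.7618 (R=-3.0000) → pose (3.2942, -1.7270, -0.7618)
step 2: θ'=-1.2618 (R=-3.0000) → pose (4.0815, -2.9855, -1.2618)
step 3: θ'=-0.0118 (R=-0.6000) → pose (3.5170, -2.5680, -0.0118)
step 4: θ'=0.1132 (R=6.0000) → pose (4.2655, -2.5300, 0.1132)
step 5: θ'=-0.1368 (R=2.0000) → pose (3.7668, -2.5241, -0.1368)
step 6: θ'=0.4882 (R=-0.6000) → pose (3.4036, -2.5886, 0.4882)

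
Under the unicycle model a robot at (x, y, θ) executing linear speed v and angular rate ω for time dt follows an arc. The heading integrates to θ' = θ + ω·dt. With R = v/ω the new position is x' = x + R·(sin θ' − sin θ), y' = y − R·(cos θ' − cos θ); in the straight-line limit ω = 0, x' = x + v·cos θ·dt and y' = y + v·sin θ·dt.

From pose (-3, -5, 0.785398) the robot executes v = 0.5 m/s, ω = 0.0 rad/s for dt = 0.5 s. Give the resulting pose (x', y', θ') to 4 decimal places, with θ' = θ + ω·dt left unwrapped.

θ' = 0.7854 + 0.0·0.5 = 0.7854
ω = 0 → straight: x' = -3 + 0.5·cos(0.7854)·0.5 = -2.8232
y' = -5 + 0.5·sin(0.7854)·0.5 = -4.8232

(-2.8232, -4.8232, 0.7854)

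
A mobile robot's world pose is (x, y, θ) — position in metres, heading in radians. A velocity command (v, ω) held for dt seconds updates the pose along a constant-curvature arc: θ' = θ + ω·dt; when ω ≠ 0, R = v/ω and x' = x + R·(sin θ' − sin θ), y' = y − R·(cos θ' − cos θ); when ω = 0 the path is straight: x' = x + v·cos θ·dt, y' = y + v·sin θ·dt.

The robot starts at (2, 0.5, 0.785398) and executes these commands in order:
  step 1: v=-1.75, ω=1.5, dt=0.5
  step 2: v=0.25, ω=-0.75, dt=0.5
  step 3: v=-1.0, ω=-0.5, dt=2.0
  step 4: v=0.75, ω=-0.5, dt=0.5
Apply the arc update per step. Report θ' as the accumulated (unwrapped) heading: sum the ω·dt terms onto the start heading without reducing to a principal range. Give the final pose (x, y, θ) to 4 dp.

(0.5458, -1.3256, -0.0896)

step 1: θ'=1.5354 (R=-1.1667) → pose (1.6590, -0.2837, 1.5354)
step 2: θ'=1.1604 (R=-0.3333) → pose (1.6865, -0.1625, 1.1604)
step 3: θ'=0.1604 (R=2.0000) → pose (0.1720, -1.3389, 0.1604)
step 4: θ'=-0.0896 (R=-1.5000) → pose (0.5458, -1.3256, -0.0896)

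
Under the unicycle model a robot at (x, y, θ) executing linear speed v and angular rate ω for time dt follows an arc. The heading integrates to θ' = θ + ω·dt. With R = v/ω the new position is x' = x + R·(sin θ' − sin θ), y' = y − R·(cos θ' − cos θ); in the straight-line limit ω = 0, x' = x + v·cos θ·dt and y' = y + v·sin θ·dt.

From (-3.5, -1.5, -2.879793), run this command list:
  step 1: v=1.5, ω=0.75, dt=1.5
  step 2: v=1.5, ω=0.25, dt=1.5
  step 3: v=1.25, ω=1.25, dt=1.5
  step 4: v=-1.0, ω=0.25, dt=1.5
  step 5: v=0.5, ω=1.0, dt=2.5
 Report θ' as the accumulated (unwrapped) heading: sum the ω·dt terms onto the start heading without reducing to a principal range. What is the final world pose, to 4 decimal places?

step 1: θ'=-1.7548 (R=2.0000) → pose (-4.9486, -3.0659, -1.7548)
step 2: θ'=-1.3798 (R=6.0000) → pose (-4.9408, -5.3028, -1.3798)
step 3: θ'=0.4952 (R=1.0000) → pose (-3.4837, -5.9928, 0.4952)
step 4: θ'=0.8702 (R=-4.0000) → pose (-4.6407, -6.9336, 0.8702)
step 5: θ'=3.3702 (R=0.5000) → pose (-5.1363, -6.1243, 3.3702)

(-5.1363, -6.1243, 3.3702)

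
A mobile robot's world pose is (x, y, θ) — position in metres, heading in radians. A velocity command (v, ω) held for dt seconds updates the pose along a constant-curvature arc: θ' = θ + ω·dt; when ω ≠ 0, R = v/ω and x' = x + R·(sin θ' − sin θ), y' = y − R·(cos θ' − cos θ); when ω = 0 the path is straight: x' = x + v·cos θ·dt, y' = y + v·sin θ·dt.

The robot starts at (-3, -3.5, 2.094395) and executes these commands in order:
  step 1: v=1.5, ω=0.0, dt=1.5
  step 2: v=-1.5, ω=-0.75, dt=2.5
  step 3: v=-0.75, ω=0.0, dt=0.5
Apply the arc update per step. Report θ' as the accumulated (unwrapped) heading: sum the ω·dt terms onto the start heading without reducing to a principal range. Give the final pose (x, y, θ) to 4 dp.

(-5.7878, -4.5851, 0.2194)

step 1: θ'=2.0944 (straight) → pose (-4.1250, -1.5514, 2.0944)
step 2: θ'=0.2194 (R=2.0000) → pose (-5.4218, -4.5035, 0.2194)
step 3: θ'=0.2194 (straight) → pose (-5.7878, -4.5851, 0.2194)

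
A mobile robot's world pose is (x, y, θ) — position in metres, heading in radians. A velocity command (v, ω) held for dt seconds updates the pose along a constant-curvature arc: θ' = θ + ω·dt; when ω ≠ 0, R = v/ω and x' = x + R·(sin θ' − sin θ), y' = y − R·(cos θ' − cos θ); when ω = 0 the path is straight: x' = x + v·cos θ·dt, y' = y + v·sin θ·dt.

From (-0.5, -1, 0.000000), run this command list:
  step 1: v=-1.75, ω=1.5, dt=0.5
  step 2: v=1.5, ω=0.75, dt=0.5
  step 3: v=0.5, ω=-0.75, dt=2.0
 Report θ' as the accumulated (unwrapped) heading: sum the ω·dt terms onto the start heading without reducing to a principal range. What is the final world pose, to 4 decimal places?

(-0.0083, -0.3791, -0.3750)

step 1: θ'=0.7500 (R=-1.1667) → pose (-1.2952, -1.3130, 0.7500)
step 2: θ'=1.1250 (R=2.0000) → pose (-0.8540, -0.7120, 1.1250)
step 3: θ'=-0.3750 (R=-0.6667) → pose (-0.0083, -0.3791, -0.3750)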